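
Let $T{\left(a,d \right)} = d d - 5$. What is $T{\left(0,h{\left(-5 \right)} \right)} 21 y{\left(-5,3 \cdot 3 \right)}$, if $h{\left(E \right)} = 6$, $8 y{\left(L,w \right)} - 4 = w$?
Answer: $\frac{8463}{8} \approx 1057.9$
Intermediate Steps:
$y{\left(L,w \right)} = \frac{1}{2} + \frac{w}{8}$
$T{\left(a,d \right)} = -5 + d^{2}$ ($T{\left(a,d \right)} = d^{2} - 5 = -5 + d^{2}$)
$T{\left(0,h{\left(-5 \right)} \right)} 21 y{\left(-5,3 \cdot 3 \right)} = \left(-5 + 6^{2}\right) 21 \left(\frac{1}{2} + \frac{3 \cdot 3}{8}\right) = \left(-5 + 36\right) 21 \left(\frac{1}{2} + \frac{1}{8} \cdot 9\right) = 31 \cdot 21 \left(\frac{1}{2} + \frac{9}{8}\right) = 651 \cdot \frac{13}{8} = \frac{8463}{8}$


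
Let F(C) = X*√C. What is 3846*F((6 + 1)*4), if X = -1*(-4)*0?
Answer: 0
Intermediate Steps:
X = 0 (X = 4*0 = 0)
F(C) = 0 (F(C) = 0*√C = 0)
3846*F((6 + 1)*4) = 3846*0 = 0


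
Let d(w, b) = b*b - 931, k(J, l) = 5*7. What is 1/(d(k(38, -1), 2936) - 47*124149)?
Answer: 1/2784162 ≈ 3.5917e-7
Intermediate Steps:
k(J, l) = 35
d(w, b) = -931 + b² (d(w, b) = b² - 931 = -931 + b²)
1/(d(k(38, -1), 2936) - 47*124149) = 1/((-931 + 2936²) - 47*124149) = 1/((-931 + 8620096) - 5835003) = 1/(8619165 - 5835003) = 1/2784162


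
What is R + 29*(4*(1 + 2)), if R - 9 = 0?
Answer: 357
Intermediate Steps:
R = 9 (R = 9 + 0 = 9)
R + 29*(4*(1 + 2)) = 9 + 29*(4*(1 + 2)) = 9 + 29*(4*3) = 9 + 29*12 = 9 + 348 = 357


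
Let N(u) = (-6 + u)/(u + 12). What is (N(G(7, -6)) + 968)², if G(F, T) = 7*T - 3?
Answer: 113742225/121 ≈ 9.4002e+5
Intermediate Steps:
G(F, T) = -3 + 7*T
N(u) = (-6 + u)/(12 + u)
(N(G(7, -6)) + 968)² = ((-6 + (-3 + 7*(-6)))/(12 + (-3 + 7*(-6))) + 968)² = ((-6 + (-3 - 42))/(12 + (-3 - 42)) + 968)² = ((-6 - 45)/(12 - 45) + 968)² = (-51/(-33) + 968)² = (-1/33*(-51) + 968)² = (17/11 + 968)² = (10665/11)² = 113742225/121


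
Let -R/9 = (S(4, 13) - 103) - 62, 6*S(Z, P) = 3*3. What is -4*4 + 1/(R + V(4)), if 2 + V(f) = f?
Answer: -47150/2947 ≈ -15.999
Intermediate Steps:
V(f) = -2 + f
S(Z, P) = 3/2 (S(Z, P) = (3*3)/6 = (1/6)*9 = 3/2)
R = 2943/2 (R = -9*((3/2 - 103) - 62) = -9*(-203/2 - 62) = -9*(-327/2) = 2943/2 ≈ 1471.5)
-4*4 + 1/(R + V(4)) = -4*4 + 1/(2943/2 + (-2 + 4)) = -16 + 1/(2943/2 + 2) = -16 + 1/(2947/2) = -16 + 2/2947 = -47150/2947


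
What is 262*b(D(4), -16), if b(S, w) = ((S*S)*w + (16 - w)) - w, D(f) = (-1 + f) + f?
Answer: -192832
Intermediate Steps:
D(f) = -1 + 2*f
b(S, w) = 16 - 2*w + w*S² (b(S, w) = (S²*w + (16 - w)) - w = (w*S² + (16 - w)) - w = (16 - w + w*S²) - w = 16 - 2*w + w*S²)
262*b(D(4), -16) = 262*(16 - 2*(-16) - 16*(-1 + 2*4)²) = 262*(16 + 32 - 16*(-1 + 8)²) = 262*(16 + 32 - 16*7²) = 262*(16 + 32 - 16*49) = 262*(16 + 32 - 784) = 262*(-736) = -192832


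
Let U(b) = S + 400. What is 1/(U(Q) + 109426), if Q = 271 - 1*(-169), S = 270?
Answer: 1/110096 ≈ 9.0830e-6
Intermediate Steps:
Q = 440 (Q = 271 + 169 = 440)
U(b) = 670 (U(b) = 270 + 400 = 670)
1/(U(Q) + 109426) = 1/(670 + 109426) = 1/110096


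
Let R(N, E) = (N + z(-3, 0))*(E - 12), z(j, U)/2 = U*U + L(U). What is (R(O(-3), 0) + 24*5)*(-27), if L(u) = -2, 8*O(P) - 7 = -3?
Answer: -4374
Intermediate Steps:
O(P) = 1/2 (O(P) = 7/8 + (1/8)*(-3) = 7/8 - 3/8 = 1/2)
z(j, U) = -4 + 2*U**2 (z(j, U) = 2*(U*U - 2) = 2*(U**2 - 2) = 2*(-2 + U**2) = -4 + 2*U**2)
R(N, E) = (-12 + E)*(-4 + N) (R(N, E) = (N + (-4 + 2*0**2))*(E - 12) = (N + (-4 + 2*0))*(-12 + E) = (N + (-4 + 0))*(-12 + E) = (N - 4)*(-12 + E) = (-4 + N)*(-12 + E) = (-12 + E)*(-4 + N))
(R(O(-3), 0) + 24*5)*(-27) = ((48 - 12*1/2 - 4*0 + 0*(1/2)) + 24*5)*(-27) = ((48 - 6 + 0 + 0) + 120)*(-27) = (42 + 120)*(-27) = 162*(-27) = -4374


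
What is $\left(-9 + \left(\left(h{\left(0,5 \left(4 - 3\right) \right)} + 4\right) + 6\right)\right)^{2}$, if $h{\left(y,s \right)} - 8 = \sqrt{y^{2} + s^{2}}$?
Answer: $196$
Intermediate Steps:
$h{\left(y,s \right)} = 8 + \sqrt{s^{2} + y^{2}}$ ($h{\left(y,s \right)} = 8 + \sqrt{y^{2} + s^{2}} = 8 + \sqrt{s^{2} + y^{2}}$)
$\left(-9 + \left(\left(h{\left(0,5 \left(4 - 3\right) \right)} + 4\right) + 6\right)\right)^{2} = \left(-9 + \left(\left(\left(8 + \sqrt{\left(5 \left(4 - 3\right)\right)^{2} + 0^{2}}\right) + 4\right) + 6\right)\right)^{2} = \left(-9 + \left(\left(\left(8 + \sqrt{\left(5 \cdot 1\right)^{2} + 0}\right) + 4\right) + 6\right)\right)^{2} = \left(-9 + \left(\left(\left(8 + \sqrt{5^{2} + 0}\right) + 4\right) + 6\right)\right)^{2} = \left(-9 + \left(\left(\left(8 + \sqrt{25 + 0}\right) + 4\right) + 6\right)\right)^{2} = \left(-9 + \left(\left(\left(8 + \sqrt{25}\right) + 4\right) + 6\right)\right)^{2} = \left(-9 + \left(\left(\left(8 + 5\right) + 4\right) + 6\right)\right)^{2} = \left(-9 + \left(\left(13 + 4\right) + 6\right)\right)^{2} = \left(-9 + \left(17 + 6\right)\right)^{2} = \left(-9 + 23\right)^{2} = 14^{2} = 196$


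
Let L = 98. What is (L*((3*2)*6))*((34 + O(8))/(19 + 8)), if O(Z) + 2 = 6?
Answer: 14896/3 ≈ 4965.3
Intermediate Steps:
O(Z) = 4 (O(Z) = -2 + 6 = 4)
(L*((3*2)*6))*((34 + O(8))/(19 + 8)) = (98*((3*2)*6))*((34 + 4)/(19 + 8)) = (98*(6*6))*(38/27) = (98*36)*(38*(1/27)) = 3528*(38/27) = 14896/3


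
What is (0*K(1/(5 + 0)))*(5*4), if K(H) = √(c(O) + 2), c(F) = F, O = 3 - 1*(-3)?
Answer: 0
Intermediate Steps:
O = 6 (O = 3 + 3 = 6)
K(H) = 2*√2 (K(H) = √(6 + 2) = √8 = 2*√2)
(0*K(1/(5 + 0)))*(5*4) = (0*(2*√2))*(5*4) = 0*20 = 0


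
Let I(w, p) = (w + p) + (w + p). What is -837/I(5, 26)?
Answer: -27/2 ≈ -13.500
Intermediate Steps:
I(w, p) = 2*p + 2*w (I(w, p) = (p + w) + (p + w) = 2*p + 2*w)
-837/I(5, 26) = -837/(2*26 + 2*5) = -837/(52 + 10) = -837/62 = -837*1/62 = -27/2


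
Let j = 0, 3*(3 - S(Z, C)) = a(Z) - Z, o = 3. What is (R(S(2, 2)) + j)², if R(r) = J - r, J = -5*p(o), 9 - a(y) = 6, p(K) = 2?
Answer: 1444/9 ≈ 160.44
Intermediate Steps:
a(y) = 3 (a(y) = 9 - 1*6 = 9 - 6 = 3)
J = -10 (J = -5*2 = -10)
S(Z, C) = 2 + Z/3 (S(Z, C) = 3 - (3 - Z)/3 = 3 + (-1 + Z/3) = 2 + Z/3)
R(r) = -10 - r
(R(S(2, 2)) + j)² = ((-10 - (2 + (⅓)*2)) + 0)² = ((-10 - (2 + ⅔)) + 0)² = ((-10 - 1*8/3) + 0)² = ((-10 - 8/3) + 0)² = (-38/3 + 0)² = (-38/3)² = 1444/9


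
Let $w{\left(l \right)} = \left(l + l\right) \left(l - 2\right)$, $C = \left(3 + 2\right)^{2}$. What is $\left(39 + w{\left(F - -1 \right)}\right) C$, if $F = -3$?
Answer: $1375$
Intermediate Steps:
$C = 25$ ($C = 5^{2} = 25$)
$w{\left(l \right)} = 2 l \left(-2 + l\right)$
$\left(39 + w{\left(F - -1 \right)}\right) C = \left(39 + 2 \left(-3 - -1\right) \left(-2 - 2\right)\right) 25 = \left(39 + 2 \left(-3 + 1\right) \left(-2 + \left(-3 + 1\right)\right)\right) 25 = \left(39 + 2 \left(-2\right) \left(-2 - 2\right)\right) 25 = \left(39 + 2 \left(-2\right) \left(-4\right)\right) 25 = \left(39 + 16\right) 25 = 55 \cdot 25 = 1375$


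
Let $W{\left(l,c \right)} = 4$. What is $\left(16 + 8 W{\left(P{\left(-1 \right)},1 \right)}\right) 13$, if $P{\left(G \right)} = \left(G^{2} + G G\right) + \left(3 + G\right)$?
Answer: $624$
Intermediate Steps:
$P{\left(G \right)} = 3 + G + 2 G^{2}$ ($P{\left(G \right)} = \left(G^{2} + G^{2}\right) + \left(3 + G\right) = 2 G^{2} + \left(3 + G\right) = 3 + G + 2 G^{2}$)
$\left(16 + 8 W{\left(P{\left(-1 \right)},1 \right)}\right) 13 = \left(16 + 8 \cdot 4\right) 13 = \left(16 + 32\right) 13 = 48 \cdot 13 = 624$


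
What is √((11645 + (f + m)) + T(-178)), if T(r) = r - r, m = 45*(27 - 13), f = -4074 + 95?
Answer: 2*√2074 ≈ 91.082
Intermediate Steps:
f = -3979
m = 630 (m = 45*14 = 630)
T(r) = 0
√((11645 + (f + m)) + T(-178)) = √((11645 + (-3979 + 630)) + 0) = √((11645 - 3349) + 0) = √(8296 + 0) = √8296 = 2*√2074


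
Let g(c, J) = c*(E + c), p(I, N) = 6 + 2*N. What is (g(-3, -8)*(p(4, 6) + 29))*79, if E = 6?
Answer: -33417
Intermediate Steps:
g(c, J) = c*(6 + c)
(g(-3, -8)*(p(4, 6) + 29))*79 = ((-3*(6 - 3))*((6 + 2*6) + 29))*79 = ((-3*3)*((6 + 12) + 29))*79 = -9*(18 + 29)*79 = -9*47*79 = -423*79 = -33417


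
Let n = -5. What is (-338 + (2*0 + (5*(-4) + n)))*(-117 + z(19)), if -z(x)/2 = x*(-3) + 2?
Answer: 2541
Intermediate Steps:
z(x) = -4 + 6*x (z(x) = -2*(x*(-3) + 2) = -2*(-3*x + 2) = -2*(2 - 3*x) = -4 + 6*x)
(-338 + (2*0 + (5*(-4) + n)))*(-117 + z(19)) = (-338 + (2*0 + (5*(-4) - 5)))*(-117 + (-4 + 6*19)) = (-338 + (0 + (-20 - 5)))*(-117 + (-4 + 114)) = (-338 + (0 - 25))*(-117 + 110) = (-338 - 25)*(-7) = -363*(-7) = 2541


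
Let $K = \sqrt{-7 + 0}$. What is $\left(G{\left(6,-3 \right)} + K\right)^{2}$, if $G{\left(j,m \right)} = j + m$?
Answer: $\left(3 + i \sqrt{7}\right)^{2} \approx 2.0 + 15.875 i$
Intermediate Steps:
$K = i \sqrt{7}$ ($K = \sqrt{-7} = i \sqrt{7} \approx 2.6458 i$)
$\left(G{\left(6,-3 \right)} + K\right)^{2} = \left(\left(6 - 3\right) + i \sqrt{7}\right)^{2} = \left(3 + i \sqrt{7}\right)^{2}$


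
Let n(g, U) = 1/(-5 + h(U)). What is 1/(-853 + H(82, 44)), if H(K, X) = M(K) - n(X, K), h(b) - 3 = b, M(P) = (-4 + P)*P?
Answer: 80/443439 ≈ 0.00018041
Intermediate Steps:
M(P) = P*(-4 + P)
h(b) = 3 + b
n(g, U) = 1/(-2 + U) (n(g, U) = 1/(-5 + (3 + U)) = 1/(-2 + U))
H(K, X) = -1/(-2 + K) + K*(-4 + K) (H(K, X) = K*(-4 + K) - 1/(-2 + K) = -1/(-2 + K) + K*(-4 + K))
1/(-853 + H(82, 44)) = 1/(-853 + (-1 + 82*(-4 + 82)*(-2 + 82))/(-2 + 82)) = 1/(-853 + (-1 + 82*78*80)/80) = 1/(-853 + (-1 + 511680)/80) = 1/(-853 + (1/80)*511679) = 1/(-853 + 511679/80) = 1/(443439/80) = 80/443439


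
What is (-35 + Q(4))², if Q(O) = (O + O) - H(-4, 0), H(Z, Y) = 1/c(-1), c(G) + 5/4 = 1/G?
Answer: 57121/81 ≈ 705.20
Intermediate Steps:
c(G) = -5/4 + 1/G
H(Z, Y) = -4/9 (H(Z, Y) = 1/(-5/4 + 1/(-1)) = 1/(-5/4 - 1) = 1/(-9/4) = -4/9)
Q(O) = 4/9 + 2*O (Q(O) = (O + O) - 1*(-4/9) = 2*O + 4/9 = 4/9 + 2*O)
(-35 + Q(4))² = (-35 + (4/9 + 2*4))² = (-35 + (4/9 + 8))² = (-35 + 76/9)² = (-239/9)² = 57121/81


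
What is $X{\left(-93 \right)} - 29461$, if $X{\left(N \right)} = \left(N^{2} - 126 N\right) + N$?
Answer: $-9187$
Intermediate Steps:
$X{\left(N \right)} = N^{2} - 125 N$
$X{\left(-93 \right)} - 29461 = - 93 \left(-125 - 93\right) - 29461 = \left(-93\right) \left(-218\right) - 29461 = 20274 - 29461 = -9187$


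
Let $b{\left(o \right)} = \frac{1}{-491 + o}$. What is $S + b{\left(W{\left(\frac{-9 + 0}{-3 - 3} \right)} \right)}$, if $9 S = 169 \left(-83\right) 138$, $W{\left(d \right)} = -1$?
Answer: $- \frac{105819689}{492} \approx -2.1508 \cdot 10^{5}$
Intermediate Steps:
$S = - \frac{645242}{3}$ ($S = \frac{169 \left(-83\right) 138}{9} = \frac{\left(-14027\right) 138}{9} = \frac{1}{9} \left(-1935726\right) = - \frac{645242}{3} \approx -2.1508 \cdot 10^{5}$)
$S + b{\left(W{\left(\frac{-9 + 0}{-3 - 3} \right)} \right)} = - \frac{645242}{3} + \frac{1}{-491 - 1} = - \frac{645242}{3} + \frac{1}{-492} = - \frac{645242}{3} - \frac{1}{492} = - \frac{105819689}{492}$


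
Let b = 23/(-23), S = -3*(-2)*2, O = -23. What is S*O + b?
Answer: -277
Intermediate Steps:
S = 12 (S = 6*2 = 12)
b = -1 (b = 23*(-1/23) = -1)
S*O + b = 12*(-23) - 1 = -276 - 1 = -277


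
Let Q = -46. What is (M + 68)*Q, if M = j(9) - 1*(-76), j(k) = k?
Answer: -7038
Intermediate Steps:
M = 85 (M = 9 - 1*(-76) = 9 + 76 = 85)
(M + 68)*Q = (85 + 68)*(-46) = 153*(-46) = -7038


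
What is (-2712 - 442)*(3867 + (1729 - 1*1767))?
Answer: -12076666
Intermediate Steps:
(-2712 - 442)*(3867 + (1729 - 1*1767)) = -3154*(3867 + (1729 - 1767)) = -3154*(3867 - 38) = -3154*3829 = -12076666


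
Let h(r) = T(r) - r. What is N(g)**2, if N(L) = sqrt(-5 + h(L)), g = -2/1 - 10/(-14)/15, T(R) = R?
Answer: -5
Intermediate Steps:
g = -41/21 (g = -2*1 - 10*(-1/14)*(1/15) = -2 + (5/7)*(1/15) = -2 + 1/21 = -41/21 ≈ -1.9524)
h(r) = 0 (h(r) = r - r = 0)
N(L) = I*sqrt(5) (N(L) = sqrt(-5 + 0) = sqrt(-5) = I*sqrt(5))
N(g)**2 = (I*sqrt(5))**2 = -5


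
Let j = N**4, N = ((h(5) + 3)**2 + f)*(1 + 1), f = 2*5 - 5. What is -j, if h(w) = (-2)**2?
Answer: -136048896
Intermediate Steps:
h(w) = 4
f = 5 (f = 10 - 5 = 5)
N = 108 (N = ((4 + 3)**2 + 5)*(1 + 1) = (7**2 + 5)*2 = (49 + 5)*2 = 54*2 = 108)
j = 136048896 (j = 108**4 = 136048896)
-j = -1*136048896 = -136048896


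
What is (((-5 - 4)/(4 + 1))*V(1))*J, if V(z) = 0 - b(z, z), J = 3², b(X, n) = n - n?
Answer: 0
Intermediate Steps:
b(X, n) = 0
J = 9
V(z) = 0 (V(z) = 0 - 1*0 = 0 + 0 = 0)
(((-5 - 4)/(4 + 1))*V(1))*J = (((-5 - 4)/(4 + 1))*0)*9 = (-9/5*0)*9 = (-9*⅕*0)*9 = -9/5*0*9 = 0*9 = 0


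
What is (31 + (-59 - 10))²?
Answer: 1444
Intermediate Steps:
(31 + (-59 - 10))² = (31 - 69)² = (-38)² = 1444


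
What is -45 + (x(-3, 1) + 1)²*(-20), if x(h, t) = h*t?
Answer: -125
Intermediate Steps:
-45 + (x(-3, 1) + 1)²*(-20) = -45 + (-3*1 + 1)²*(-20) = -45 + (-3 + 1)²*(-20) = -45 + (-2)²*(-20) = -45 + 4*(-20) = -45 - 80 = -125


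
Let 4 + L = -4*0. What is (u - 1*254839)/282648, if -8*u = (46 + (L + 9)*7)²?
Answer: -2045273/2261184 ≈ -0.90451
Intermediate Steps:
L = -4 (L = -4 - 4*0 = -4 + 0 = -4)
u = -6561/8 (u = -(46 + (-4 + 9)*7)²/8 = -(46 + 5*7)²/8 = -(46 + 35)²/8 = -⅛*81² = -⅛*6561 = -6561/8 ≈ -820.13)
(u - 1*254839)/282648 = (-6561/8 - 1*254839)/282648 = (-6561/8 - 254839)*(1/282648) = -2045273/8*1/282648 = -2045273/2261184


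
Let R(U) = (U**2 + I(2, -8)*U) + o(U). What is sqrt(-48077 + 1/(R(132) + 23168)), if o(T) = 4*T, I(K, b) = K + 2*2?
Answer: 9*I*sqrt(1542348146)/1612 ≈ 219.26*I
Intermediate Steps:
I(K, b) = 4 + K (I(K, b) = K + 4 = 4 + K)
R(U) = U**2 + 10*U (R(U) = (U**2 + (4 + 2)*U) + 4*U = (U**2 + 6*U) + 4*U = U**2 + 10*U)
sqrt(-48077 + 1/(R(132) + 23168)) = sqrt(-48077 + 1/(132*(10 + 132) + 23168)) = sqrt(-48077 + 1/(132*142 + 23168)) = sqrt(-48077 + 1/(18744 + 23168)) = sqrt(-48077 + 1/41912) = sqrt(-2015003223/41912) = 9*I*sqrt(1542348146)/1612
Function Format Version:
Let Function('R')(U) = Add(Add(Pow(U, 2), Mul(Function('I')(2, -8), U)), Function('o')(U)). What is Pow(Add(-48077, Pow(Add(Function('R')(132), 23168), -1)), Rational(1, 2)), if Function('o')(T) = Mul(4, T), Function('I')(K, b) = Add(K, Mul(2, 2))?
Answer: Mul(Rational(9, 1612), I, Pow(1542348146, Rational(1, 2))) ≈ Mul(219.26, I)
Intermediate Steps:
Function('I')(K, b) = Add(4, K) (Function('I')(K, b) = Add(K, 4) = Add(4, K))
Function('R')(U) = Add(Pow(U, 2), Mul(10, U)) (Function('R')(U) = Add(Add(Pow(U, 2), Mul(Add(4, 2), U)), Mul(4, U)) = Add(Add(Pow(U, 2), Mul(6, U)), Mul(4, U)) = Add(Pow(U, 2), Mul(10, U)))
Pow(Add(-48077, Pow(Add(Function('R')(132), 23168), -1)), Rational(1, 2)) = Pow(Add(-48077, Pow(Add(Mul(132, Add(10, 132)), 23168), -1)), Rational(1, 2)) = Pow(Add(-48077, Pow(Add(Mul(132, 142), 23168), -1)), Rational(1, 2)) = Pow(Add(-48077, Pow(Add(18744, 23168), -1)), Rational(1, 2)) = Pow(Add(-48077, Pow(41912, -1)), Rational(1, 2)) = Pow(Add(-48077, Rational(1, 41912)), Rational(1, 2)) = Pow(Rational(-2015003223, 41912), Rational(1, 2)) = Mul(Rational(9, 1612), I, Pow(1542348146, Rational(1, 2)))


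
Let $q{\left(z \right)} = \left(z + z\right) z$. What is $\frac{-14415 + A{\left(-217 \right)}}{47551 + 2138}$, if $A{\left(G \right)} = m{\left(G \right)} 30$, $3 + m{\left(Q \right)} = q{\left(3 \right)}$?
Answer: $- \frac{4655}{16563} \approx -0.28105$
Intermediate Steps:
$q{\left(z \right)} = 2 z^{2}$ ($q{\left(z \right)} = 2 z z = 2 z^{2}$)
$m{\left(Q \right)} = 15$ ($m{\left(Q \right)} = -3 + 2 \cdot 3^{2} = -3 + 2 \cdot 9 = -3 + 18 = 15$)
$A{\left(G \right)} = 450$ ($A{\left(G \right)} = 15 \cdot 30 = 450$)
$\frac{-14415 + A{\left(-217 \right)}}{47551 + 2138} = \frac{-14415 + 450}{47551 + 2138} = - \frac{13965}{49689} = \left(-13965\right) \frac{1}{49689} = - \frac{4655}{16563}$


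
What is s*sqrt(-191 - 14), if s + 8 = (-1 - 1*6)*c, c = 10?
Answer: -78*I*sqrt(205) ≈ -1116.8*I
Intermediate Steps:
s = -78 (s = -8 + (-1 - 1*6)*10 = -8 + (-1 - 6)*10 = -8 - 7*10 = -8 - 70 = -78)
s*sqrt(-191 - 14) = -78*sqrt(-191 - 14) = -78*I*sqrt(205)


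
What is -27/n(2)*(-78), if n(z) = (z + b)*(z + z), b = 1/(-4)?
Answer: 2106/7 ≈ 300.86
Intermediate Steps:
b = -¼ ≈ -0.25000
n(z) = 2*z*(-¼ + z) (n(z) = (z - ¼)*(z + z) = (-¼ + z)*(2*z) = 2*z*(-¼ + z))
-27/n(2)*(-78) = -27/(-1 + 4*2)*(-78) = -27/(-1 + 8)*(-78) = -27/((½)*2*7)*(-78) = -27/7*(-78) = 2106/7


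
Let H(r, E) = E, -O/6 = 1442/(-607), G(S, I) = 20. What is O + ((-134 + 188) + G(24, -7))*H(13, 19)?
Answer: 862094/607 ≈ 1420.3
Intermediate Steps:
O = 8652/607 (O = -8652/(-607) = -8652*(-1)/607 = -6*(-1442/607) = 8652/607 ≈ 14.254)
O + ((-134 + 188) + G(24, -7))*H(13, 19) = 8652/607 + ((-134 + 188) + 20)*19 = 8652/607 + (54 + 20)*19 = 8652/607 + 74*19 = 8652/607 + 1406 = 862094/607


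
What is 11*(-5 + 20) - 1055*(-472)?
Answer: 498125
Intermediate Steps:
11*(-5 + 20) - 1055*(-472) = 11*15 + 497960 = 165 + 497960 = 498125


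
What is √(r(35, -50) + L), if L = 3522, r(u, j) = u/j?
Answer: √352130/10 ≈ 59.341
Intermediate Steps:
√(r(35, -50) + L) = √(35/(-50) + 3522) = √(35*(-1/50) + 3522) = √(-7/10 + 3522) = √(35213/10) = √352130/10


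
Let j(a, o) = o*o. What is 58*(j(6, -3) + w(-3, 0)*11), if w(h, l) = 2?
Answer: 1798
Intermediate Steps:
j(a, o) = o**2
58*(j(6, -3) + w(-3, 0)*11) = 58*((-3)**2 + 2*11) = 58*(9 + 22) = 58*31 = 1798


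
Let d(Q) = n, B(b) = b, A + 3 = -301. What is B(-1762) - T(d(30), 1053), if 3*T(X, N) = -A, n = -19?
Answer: -5590/3 ≈ -1863.3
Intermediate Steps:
A = -304 (A = -3 - 301 = -304)
d(Q) = -19
T(X, N) = 304/3 (T(X, N) = (-1*(-304))/3 = (⅓)*304 = 304/3)
B(-1762) - T(d(30), 1053) = -1762 - 1*304/3 = -1762 - 304/3 = -5590/3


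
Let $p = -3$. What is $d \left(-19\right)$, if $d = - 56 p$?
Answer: $-3192$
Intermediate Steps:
$d = 168$ ($d = \left(-56\right) \left(-3\right) = 168$)
$d \left(-19\right) = 168 \left(-19\right) = -3192$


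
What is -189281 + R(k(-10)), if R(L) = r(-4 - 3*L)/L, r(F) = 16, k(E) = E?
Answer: -946413/5 ≈ -1.8928e+5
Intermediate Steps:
R(L) = 16/L
-189281 + R(k(-10)) = -189281 + 16/(-10) = -189281 + 16*(-⅒) = -189281 - 8/5 = -946413/5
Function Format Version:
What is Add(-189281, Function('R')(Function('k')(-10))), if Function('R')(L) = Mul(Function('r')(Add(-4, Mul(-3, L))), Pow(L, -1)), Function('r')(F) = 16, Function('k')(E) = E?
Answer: Rational(-946413, 5) ≈ -1.8928e+5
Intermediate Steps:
Function('R')(L) = Mul(16, Pow(L, -1))
Add(-189281, Function('R')(Function('k')(-10))) = Add(-189281, Mul(16, Pow(-10, -1))) = Add(-189281, Mul(16, Rational(-1, 10))) = Add(-189281, Rational(-8, 5)) = Rational(-946413, 5)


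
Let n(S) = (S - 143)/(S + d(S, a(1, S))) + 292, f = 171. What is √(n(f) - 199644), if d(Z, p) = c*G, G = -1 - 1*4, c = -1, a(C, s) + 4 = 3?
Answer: 3*I*√10720699/22 ≈ 446.49*I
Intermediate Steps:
a(C, s) = -1 (a(C, s) = -4 + 3 = -1)
G = -5 (G = -1 - 4 = -5)
d(Z, p) = 5 (d(Z, p) = -1*(-5) = 5)
n(S) = 292 + (-143 + S)/(5 + S) (n(S) = (S - 143)/(S + 5) + 292 = (-143 + S)/(5 + S) + 292 = 292 + (-143 + S)/(5 + S))
√(n(f) - 199644) = √((1317 + 293*171)/(5 + 171) - 199644) = √((1317 + 50103)/176 - 199644) = √((1/176)*51420 - 199644) = √(12855/44 - 199644) = √(-8771481/44) = 3*I*√10720699/22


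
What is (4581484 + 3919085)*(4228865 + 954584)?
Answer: 44062265882481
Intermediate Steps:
(4581484 + 3919085)*(4228865 + 954584) = 8500569*5183449 = 44062265882481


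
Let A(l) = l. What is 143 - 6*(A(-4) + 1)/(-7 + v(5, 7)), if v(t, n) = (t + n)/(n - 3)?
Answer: 277/2 ≈ 138.50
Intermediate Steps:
v(t, n) = (n + t)/(-3 + n)
143 - 6*(A(-4) + 1)/(-7 + v(5, 7)) = 143 - 6*(-4 + 1)/(-7 + (7 + 5)/(-3 + 7)) = 143 - (-18)/(-7 + 12/4) = 143 - (-18)/(-7 + (¼)*12) = 143 - (-18)/(-7 + 3) = 143 - (-18)/(-4) = 143 - (-18)*(-1)/4 = 143 - 6*¾ = 143 - 9/2 = 277/2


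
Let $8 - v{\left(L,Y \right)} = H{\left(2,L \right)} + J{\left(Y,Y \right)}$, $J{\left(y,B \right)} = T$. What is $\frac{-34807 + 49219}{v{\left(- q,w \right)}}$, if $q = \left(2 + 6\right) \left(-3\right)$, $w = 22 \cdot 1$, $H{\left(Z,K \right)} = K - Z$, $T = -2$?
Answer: $-1201$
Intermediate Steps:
$w = 22$
$J{\left(y,B \right)} = -2$
$q = -24$ ($q = 8 \left(-3\right) = -24$)
$v{\left(L,Y \right)} = 12 - L$ ($v{\left(L,Y \right)} = 8 - \left(\left(L - 2\right) - 2\right) = 8 - \left(\left(-2 + L\right) - 2\right) = 8 - \left(-4 + L\right) = 12 - L$)
$\frac{-34807 + 49219}{v{\left(- q,w \right)}} = \frac{-34807 + 49219}{12 - \left(-1\right) \left(-24\right)} = \frac{14412}{12 - 24} = \frac{14412}{-12} = 14412 \left(- \frac{1}{12}\right) = -1201$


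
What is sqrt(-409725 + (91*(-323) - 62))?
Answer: 2*I*sqrt(109795) ≈ 662.71*I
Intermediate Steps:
sqrt(-409725 + (91*(-323) - 62)) = sqrt(-409725 + (-29393 - 62)) = sqrt(-409725 - 29455) = sqrt(-439180) = 2*I*sqrt(109795)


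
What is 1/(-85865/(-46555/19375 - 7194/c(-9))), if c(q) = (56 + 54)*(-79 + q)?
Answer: 565943/29279965000 ≈ 1.9329e-5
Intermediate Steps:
c(q) = -8690 + 110*q (c(q) = 110*(-79 + q) = -8690 + 110*q)
1/(-85865/(-46555/19375 - 7194/c(-9))) = 1/(-85865/(-46555/19375 - 7194/(-8690 + 110*(-9)))) = 1/(-85865/(-46555*1/19375 - 7194/(-8690 - 990))) = 1/(-85865/(-9311/3875 - 7194/(-9680))) = 1/(-85865/(-9311/3875 - 7194*(-1/9680))) = 1/(-85865/(-9311/3875 + 327/440)) = 1/(-85865/(-565943/341000)) = 1/(-85865*(-341000/565943)) = 1/(29279965000/565943) = 565943/29279965000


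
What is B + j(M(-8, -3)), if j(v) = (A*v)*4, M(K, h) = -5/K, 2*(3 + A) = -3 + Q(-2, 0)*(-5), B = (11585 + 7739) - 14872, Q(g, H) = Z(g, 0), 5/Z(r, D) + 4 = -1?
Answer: 4447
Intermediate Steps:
Z(r, D) = -1 (Z(r, D) = 5/(-4 - 1) = 5/(-5) = 5*(-⅕) = -1)
Q(g, H) = -1
B = 4452 (B = 19324 - 14872 = 4452)
A = -2 (A = -3 + (-3 - 1*(-5))/2 = -3 + (-3 + 5)/2 = -3 + (½)*2 = -3 + 1 = -2)
j(v) = -8*v (j(v) = -2*v*4 = -8*v)
B + j(M(-8, -3)) = 4452 - (-40)/(-8) = 4452 - (-40)*(-1)/8 = 4452 - 8*5/8 = 4452 - 5 = 4447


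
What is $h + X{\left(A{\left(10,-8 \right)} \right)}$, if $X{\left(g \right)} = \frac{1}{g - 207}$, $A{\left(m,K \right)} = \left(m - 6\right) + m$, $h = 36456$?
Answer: $\frac{7036007}{193} \approx 36456.0$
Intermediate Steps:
$A{\left(m,K \right)} = -6 + 2 m$ ($A{\left(m,K \right)} = \left(m - 6\right) + m = \left(-6 + m\right) + m = -6 + 2 m$)
$X{\left(g \right)} = \frac{1}{-207 + g}$
$h + X{\left(A{\left(10,-8 \right)} \right)} = 36456 + \frac{1}{-207 + \left(-6 + 2 \cdot 10\right)} = 36456 + \frac{1}{-207 + \left(-6 + 20\right)} = 36456 + \frac{1}{-207 + 14} = 36456 + \frac{1}{-193} = 36456 - \frac{1}{193} = \frac{7036007}{193}$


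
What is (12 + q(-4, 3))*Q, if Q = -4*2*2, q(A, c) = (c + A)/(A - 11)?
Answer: -2896/15 ≈ -193.07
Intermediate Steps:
q(A, c) = (A + c)/(-11 + A)
Q = -16 (Q = -8*2 = -16)
(12 + q(-4, 3))*Q = (12 + (-4 + 3)/(-11 - 4))*(-16) = (12 - 1/(-15))*(-16) = (12 - 1/15*(-1))*(-16) = (12 + 1/15)*(-16) = (181/15)*(-16) = -2896/15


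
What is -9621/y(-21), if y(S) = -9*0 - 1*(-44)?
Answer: -9621/44 ≈ -218.66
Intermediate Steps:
y(S) = 44 (y(S) = 0 + 44 = 44)
-9621/y(-21) = -9621/44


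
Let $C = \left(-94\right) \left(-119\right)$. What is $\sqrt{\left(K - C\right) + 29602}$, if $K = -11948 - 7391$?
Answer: $i \sqrt{923} \approx 30.381 i$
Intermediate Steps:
$C = 11186$
$K = -19339$ ($K = -11948 - 7391 = -19339$)
$\sqrt{\left(K - C\right) + 29602} = \sqrt{\left(-19339 - 11186\right) + 29602} = \sqrt{-30525 + 29602} = \sqrt{-923} = i \sqrt{923}$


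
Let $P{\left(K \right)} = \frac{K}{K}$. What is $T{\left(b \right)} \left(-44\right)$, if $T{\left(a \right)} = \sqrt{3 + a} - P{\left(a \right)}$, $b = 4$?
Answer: $44 - 44 \sqrt{7} \approx -72.413$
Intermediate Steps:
$P{\left(K \right)} = 1$
$T{\left(a \right)} = -1 + \sqrt{3 + a}$ ($T{\left(a \right)} = \sqrt{3 + a} - 1 = -1 + \sqrt{3 + a}$)
$T{\left(b \right)} \left(-44\right) = \left(-1 + \sqrt{3 + 4}\right) \left(-44\right) = \left(-1 + \sqrt{7}\right) \left(-44\right) = 44 - 44 \sqrt{7}$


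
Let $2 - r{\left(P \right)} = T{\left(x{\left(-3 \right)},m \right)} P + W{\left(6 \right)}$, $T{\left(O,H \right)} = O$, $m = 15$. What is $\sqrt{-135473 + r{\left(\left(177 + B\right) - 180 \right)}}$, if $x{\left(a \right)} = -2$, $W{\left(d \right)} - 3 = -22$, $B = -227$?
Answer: $2 i \sqrt{33978} \approx 368.66 i$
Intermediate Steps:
$W{\left(d \right)} = -19$ ($W{\left(d \right)} = 3 - 22 = -19$)
$r{\left(P \right)} = 21 + 2 P$ ($r{\left(P \right)} = 2 - \left(- 2 P - 19\right) = 2 - \left(-19 - 2 P\right) = 2 + \left(19 + 2 P\right) = 21 + 2 P$)
$\sqrt{-135473 + r{\left(\left(177 + B\right) - 180 \right)}} = \sqrt{-135473 + \left(21 + 2 \left(\left(177 - 227\right) - 180\right)\right)} = \sqrt{-135473 + \left(21 + 2 \left(-50 - 180\right)\right)} = \sqrt{-135473 + \left(21 + 2 \left(-230\right)\right)} = \sqrt{-135473 + \left(21 - 460\right)} = \sqrt{-135473 - 439} = \sqrt{-135912} = 2 i \sqrt{33978}$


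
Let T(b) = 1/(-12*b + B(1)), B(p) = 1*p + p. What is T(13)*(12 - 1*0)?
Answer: -6/77 ≈ -0.077922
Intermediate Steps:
B(p) = 2*p (B(p) = p + p = 2*p)
T(b) = 1/(2 - 12*b) (T(b) = 1/(-12*b + 2*1) = 1/(-12*b + 2) = 1/(2 - 12*b))
T(13)*(12 - 1*0) = (-1/(-2 + 12*13))*(12 - 1*0) = (-1/(-2 + 156))*(12 + 0) = -1/154*12 = -6/77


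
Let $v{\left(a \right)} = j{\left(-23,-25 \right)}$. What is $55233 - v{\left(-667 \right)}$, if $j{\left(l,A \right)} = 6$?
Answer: $55227$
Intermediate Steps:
$v{\left(a \right)} = 6$
$55233 - v{\left(-667 \right)} = 55233 - 6 = 55227$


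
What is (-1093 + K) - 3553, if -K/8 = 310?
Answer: -7126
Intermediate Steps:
K = -2480 (K = -8*310 = -2480)
(-1093 + K) - 3553 = (-1093 - 2480) - 3553 = -3573 - 3553 = -7126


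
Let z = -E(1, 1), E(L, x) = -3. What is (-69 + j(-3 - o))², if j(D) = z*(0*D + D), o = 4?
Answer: 8100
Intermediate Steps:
z = 3 (z = -1*(-3) = 3)
j(D) = 3*D (j(D) = 3*(0*D + D) = 3*(0 + D) = 3*D)
(-69 + j(-3 - o))² = (-69 + 3*(-3 - 1*4))² = (-69 + 3*(-3 - 4))² = (-69 + 3*(-7))² = (-69 - 21)² = (-90)² = 8100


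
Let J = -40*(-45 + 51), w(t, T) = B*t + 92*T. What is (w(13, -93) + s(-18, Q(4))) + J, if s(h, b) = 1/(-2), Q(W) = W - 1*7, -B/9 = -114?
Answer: 9083/2 ≈ 4541.5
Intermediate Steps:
B = 1026 (B = -9*(-114) = 1026)
Q(W) = -7 + W (Q(W) = W - 7 = -7 + W)
w(t, T) = 92*T + 1026*t (w(t, T) = 1026*t + 92*T = 92*T + 1026*t)
J = -240 (J = -40*6 = -240)
s(h, b) = -½
(w(13, -93) + s(-18, Q(4))) + J = ((92*(-93) + 1026*13) - ½) - 240 = ((-8556 + 13338) - ½) - 240 = (4782 - ½) - 240 = 9563/2 - 240 = 9083/2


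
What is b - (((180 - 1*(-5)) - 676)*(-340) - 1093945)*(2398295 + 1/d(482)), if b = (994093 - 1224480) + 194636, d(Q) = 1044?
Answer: 2321053604162861/1044 ≈ 2.2232e+12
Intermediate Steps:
b = -35751 (b = -230387 + 194636 = -35751)
b - (((180 - 1*(-5)) - 676)*(-340) - 1093945)*(2398295 + 1/d(482)) = -35751 - (((180 - 1*(-5)) - 676)*(-340) - 1093945)*(2398295 + 1/1044) = -35751 - (((180 + 5) - 676)*(-340) - 1093945)*(2398295 + 1/1044) = -35751 - ((185 - 676)*(-340) - 1093945)*2503819981/1044 = -35751 - (-491*(-340) - 1093945)*2503819981/1044 = -35751 - (166940 - 1093945)*2503819981/1044 = -35751 - (-927005)*2503819981/1044 = -35751 - 1*(-2321053641486905/1044) = -35751 + 2321053641486905/1044 = 2321053604162861/1044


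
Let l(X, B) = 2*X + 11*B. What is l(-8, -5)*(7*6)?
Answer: -2982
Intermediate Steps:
l(-8, -5)*(7*6) = (2*(-8) + 11*(-5))*(7*6) = (-16 - 55)*42 = -71*42 = -2982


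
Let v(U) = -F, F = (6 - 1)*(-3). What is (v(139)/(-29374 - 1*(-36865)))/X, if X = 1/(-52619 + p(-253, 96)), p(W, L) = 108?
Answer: -262555/2497 ≈ -105.15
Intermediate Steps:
F = -15 (F = 5*(-3) = -15)
v(U) = 15 (v(U) = -1*(-15) = 15)
X = -1/52511 (X = 1/(-52619 + 108) = 1/(-52511) = -1/52511 ≈ -1.9044e-5)
(v(139)/(-29374 - 1*(-36865)))/X = (15/(-29374 - 1*(-36865)))/(-1/52511) = (15/(-29374 + 36865))*(-52511) = (15/7491)*(-52511) = (15*(1/7491))*(-52511) = (5/2497)*(-52511) = -262555/2497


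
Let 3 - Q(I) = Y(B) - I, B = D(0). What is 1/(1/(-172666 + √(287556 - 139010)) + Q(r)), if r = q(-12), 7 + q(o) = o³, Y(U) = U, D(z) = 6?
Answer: -51815687652046/90055665439349457 + 17*√514/90055665439349457 ≈ -0.00057537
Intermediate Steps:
B = 6
q(o) = -7 + o³
r = -1735 (r = -7 + (-12)³ = -7 - 1728 = -1735)
Q(I) = -3 + I (Q(I) = 3 - (6 - I) = 3 + (-6 + I) = -3 + I)
1/(1/(-172666 + √(287556 - 139010)) + Q(r)) = 1/(1/(-172666 + √(287556 - 139010)) + (-3 - 1735)) = 1/(1/(-172666 + √148546) - 1738) = 1/(1/(-172666 + 17*√514) - 1738) = 1/(-1738 + 1/(-172666 + 17*√514))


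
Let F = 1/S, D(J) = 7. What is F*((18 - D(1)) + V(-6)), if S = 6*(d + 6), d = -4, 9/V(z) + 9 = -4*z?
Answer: 29/30 ≈ 0.96667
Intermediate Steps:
V(z) = 9/(-9 - 4*z)
S = 12 (S = 6*(-4 + 6) = 6*2 = 12)
F = 1/12 ≈ 0.083333
F*((18 - D(1)) + V(-6)) = ((18 - 1*7) - 9/(9 + 4*(-6)))/12 = ((18 - 7) - 9/(9 - 24))/12 = (11 - 9/(-15))/12 = (11 - 9*(-1/15))/12 = (11 + 3/5)/12 = (1/12)*(58/5) = 29/30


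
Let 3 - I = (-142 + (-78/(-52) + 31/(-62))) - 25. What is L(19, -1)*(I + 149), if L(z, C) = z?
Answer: 6042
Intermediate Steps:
I = 169 (I = 3 - ((-142 + (-78/(-52) + 31/(-62))) - 25) = 3 - ((-142 + (-78*(-1/52) + 31*(-1/62))) - 25) = 3 - ((-142 + (3/2 - ½)) - 25) = 3 - ((-142 + 1) - 25) = 3 - (-141 - 25) = 3 - 1*(-166) = 3 + 166 = 169)
L(19, -1)*(I + 149) = 19*(169 + 149) = 19*318 = 6042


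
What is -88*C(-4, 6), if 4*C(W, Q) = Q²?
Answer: -792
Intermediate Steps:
C(W, Q) = Q²/4
-88*C(-4, 6) = -22*6² = -22*36 = -88*9 = -792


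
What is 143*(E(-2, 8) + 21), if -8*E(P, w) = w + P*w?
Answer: 3146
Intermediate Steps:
E(P, w) = -w/8 - P*w/8 (E(P, w) = -(w + P*w)/8 = -w/8 - P*w/8)
143*(E(-2, 8) + 21) = 143*(-⅛*8*(1 - 2) + 21) = 143*(-⅛*8*(-1) + 21) = 143*(1 + 21) = 143*22 = 3146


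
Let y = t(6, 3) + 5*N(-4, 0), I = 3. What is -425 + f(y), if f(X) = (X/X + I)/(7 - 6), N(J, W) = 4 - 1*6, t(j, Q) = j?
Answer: -421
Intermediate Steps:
N(J, W) = -2 (N(J, W) = 4 - 6 = -2)
y = -4 (y = 6 + 5*(-2) = 6 - 10 = -4)
f(X) = 4 (f(X) = (X/X + 3)/(7 - 6) = (1 + 3)/1 = 4*1 = 4)
-425 + f(y) = -425 + 4 = -421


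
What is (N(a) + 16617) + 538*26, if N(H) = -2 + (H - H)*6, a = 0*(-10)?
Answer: 30603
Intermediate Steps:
a = 0
N(H) = -2 (N(H) = -2 + 0*6 = -2 + 0 = -2)
(N(a) + 16617) + 538*26 = (-2 + 16617) + 538*26 = 16615 + 13988 = 30603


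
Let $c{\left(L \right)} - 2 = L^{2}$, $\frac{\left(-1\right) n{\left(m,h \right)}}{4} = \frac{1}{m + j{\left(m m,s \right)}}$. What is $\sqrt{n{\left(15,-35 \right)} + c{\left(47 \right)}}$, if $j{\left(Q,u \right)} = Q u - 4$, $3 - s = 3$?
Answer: $\frac{\sqrt{267487}}{11} \approx 47.017$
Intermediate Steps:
$s = 0$ ($s = 3 - 3 = 0$)
$j{\left(Q,u \right)} = -4 + Q u$
$n{\left(m,h \right)} = - \frac{4}{-4 + m}$ ($n{\left(m,h \right)} = - \frac{4}{m + \left(-4 + m m 0\right)} = - \frac{4}{m + \left(-4 + m^{2} \cdot 0\right)} = - \frac{4}{m + \left(-4 + 0\right)} = - \frac{4}{m - 4} = - \frac{4}{-4 + m}$)
$c{\left(L \right)} = 2 + L^{2}$
$\sqrt{n{\left(15,-35 \right)} + c{\left(47 \right)}} = \sqrt{- \frac{4}{-4 + 15} + \left(2 + 47^{2}\right)} = \sqrt{- \frac{4}{11} + \left(2 + 2209\right)} = \sqrt{\left(-4\right) \frac{1}{11} + 2211} = \sqrt{- \frac{4}{11} + 2211} = \sqrt{\frac{24317}{11}} = \frac{\sqrt{267487}}{11}$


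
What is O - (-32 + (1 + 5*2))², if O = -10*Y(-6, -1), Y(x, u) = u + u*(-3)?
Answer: -461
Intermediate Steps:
Y(x, u) = -2*u (Y(x, u) = u - 3*u = -2*u)
O = -20 (O = -(-20)*(-1) = -10*2 = -20)
O - (-32 + (1 + 5*2))² = -20 - (-32 + (1 + 5*2))² = -20 - (-32 + (1 + 10))² = -20 - (-32 + 11)² = -20 - 1*(-21)² = -20 - 1*441 = -20 - 441 = -461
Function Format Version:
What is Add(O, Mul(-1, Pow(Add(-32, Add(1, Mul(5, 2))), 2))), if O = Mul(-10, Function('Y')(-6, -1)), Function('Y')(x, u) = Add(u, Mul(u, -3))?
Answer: -461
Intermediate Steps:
Function('Y')(x, u) = Mul(-2, u) (Function('Y')(x, u) = Add(u, Mul(-3, u)) = Mul(-2, u))
O = -20 (O = Mul(-10, Mul(-2, -1)) = Mul(-10, 2) = -20)
Add(O, Mul(-1, Pow(Add(-32, Add(1, Mul(5, 2))), 2))) = Add(-20, Mul(-1, Pow(Add(-32, Add(1, Mul(5, 2))), 2))) = Add(-20, Mul(-1, Pow(Add(-32, Add(1, 10)), 2))) = Add(-20, Mul(-1, Pow(Add(-32, 11), 2))) = Add(-20, Mul(-1, Pow(-21, 2))) = Add(-20, Mul(-1, 441)) = Add(-20, -441) = -461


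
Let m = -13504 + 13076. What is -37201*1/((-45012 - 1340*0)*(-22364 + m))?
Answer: -37201/1025913504 ≈ -3.6261e-5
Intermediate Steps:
m = -428
-37201*1/((-45012 - 1340*0)*(-22364 + m)) = -37201*1/((-45012 - 1340*0)*(-22364 - 428)) = -37201*(-1/(22792*(-45012 + 0))) = -37201/((-45012*(-22792))) = -37201/1025913504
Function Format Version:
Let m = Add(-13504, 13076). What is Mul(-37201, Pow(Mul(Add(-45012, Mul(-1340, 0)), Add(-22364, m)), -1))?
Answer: Rational(-37201, 1025913504) ≈ -3.6261e-5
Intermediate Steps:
m = -428
Mul(-37201, Pow(Mul(Add(-45012, Mul(-1340, 0)), Add(-22364, m)), -1)) = Mul(-37201, Pow(Mul(Add(-45012, Mul(-1340, 0)), Add(-22364, -428)), -1)) = Mul(-37201, Pow(Mul(Add(-45012, 0), -22792), -1)) = Mul(-37201, Pow(Mul(-45012, -22792), -1)) = Mul(-37201, Pow(1025913504, -1)) = Mul(-37201, Rational(1, 1025913504)) = Rational(-37201, 1025913504)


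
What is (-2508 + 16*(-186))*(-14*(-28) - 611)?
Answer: 1200996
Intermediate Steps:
(-2508 + 16*(-186))*(-14*(-28) - 611) = (-2508 - 2976)*(392 - 611) = -5484*(-219) = 1200996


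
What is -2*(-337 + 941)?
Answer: -1208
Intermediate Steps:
-2*(-337 + 941) = -2*604 = -1208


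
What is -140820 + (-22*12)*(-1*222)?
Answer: -82212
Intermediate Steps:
-140820 + (-22*12)*(-1*222) = -140820 - 264*(-222) = -140820 + 58608 = -82212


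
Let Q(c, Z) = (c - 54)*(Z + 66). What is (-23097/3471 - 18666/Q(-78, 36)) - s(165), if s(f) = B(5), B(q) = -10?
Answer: 240901/50908 ≈ 4.7321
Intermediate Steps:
Q(c, Z) = (-54 + c)*(66 + Z)
s(f) = -10
(-23097/3471 - 18666/Q(-78, 36)) - s(165) = (-23097/3471 - 18666/(-3564 - 54*36 + 66*(-78) + 36*(-78))) - 1*(-10) = (-23097*1/3471 - 18666/(-3564 - 1944 - 5148 - 2808)) + 10 = (-7699/1157 - 18666/(-13464)) + 10 = (-7699/1157 - 18666*(-1/13464)) + 10 = (-7699/1157 + 61/44) + 10 = -268179/50908 + 10 = 240901/50908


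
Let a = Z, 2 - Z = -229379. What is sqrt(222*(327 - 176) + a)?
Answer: sqrt(262903) ≈ 512.74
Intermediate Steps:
Z = 229381 (Z = 2 - 1*(-229379) = 2 + 229379 = 229381)
a = 229381
sqrt(222*(327 - 176) + a) = sqrt(222*(327 - 176) + 229381) = sqrt(222*151 + 229381) = sqrt(33522 + 229381) = sqrt(262903)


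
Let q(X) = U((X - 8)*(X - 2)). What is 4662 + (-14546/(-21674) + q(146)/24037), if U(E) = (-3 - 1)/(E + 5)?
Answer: 24142095241003435/5177739236813 ≈ 4662.7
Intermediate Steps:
U(E) = -4/(5 + E)
q(X) = -4/(5 + (-8 + X)*(-2 + X)) (q(X) = -4/(5 + (X - 8)*(X - 2)) = -4/(5 + (-8 + X)*(-2 + X)))
4662 + (-14546/(-21674) + q(146)/24037) = 4662 + (-14546/(-21674) - 4/(21 + 146² - 10*146)/24037) = 4662 + (-14546*(-1/21674) - 4/(21 + 21316 - 1460)*(1/24037)) = 4662 + (7273/10837 - 4/19877*(1/24037)) = 4662 + (7273/10837 - 4*1/19877*(1/24037)) = 4662 + (7273/10837 - 4/19877*1/24037) = 4662 + (7273/10837 - 4/477783449) = 4662 + 3474918981229/5177739236813 = 24142095241003435/5177739236813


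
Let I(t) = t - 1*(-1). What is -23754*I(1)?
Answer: -47508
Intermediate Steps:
I(t) = 1 + t (I(t) = t + 1 = 1 + t)
-23754*I(1) = -23754*(1 + 1) = -23754*2 = -47508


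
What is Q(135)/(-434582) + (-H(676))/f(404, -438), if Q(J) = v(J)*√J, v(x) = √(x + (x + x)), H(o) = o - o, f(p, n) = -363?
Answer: -135*√3/434582 ≈ -0.00053805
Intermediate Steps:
H(o) = 0
v(x) = √3*√x (v(x) = √(x + 2*x) = √(3*x) = √3*√x)
Q(J) = J*√3 (Q(J) = (√3*√J)*√J = J*√3)
Q(135)/(-434582) + (-H(676))/f(404, -438) = (135*√3)/(-434582) - 1*0/(-363) = (135*√3)*(-1/434582) + 0*(-1/363) = -135*√3/434582 + 0 = -135*√3/434582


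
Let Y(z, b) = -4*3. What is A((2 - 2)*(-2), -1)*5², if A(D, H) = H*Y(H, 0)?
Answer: 300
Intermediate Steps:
Y(z, b) = -12
A(D, H) = -12*H (A(D, H) = H*(-12) = -12*H)
A((2 - 2)*(-2), -1)*5² = -12*(-1)*5² = 12*25 = 300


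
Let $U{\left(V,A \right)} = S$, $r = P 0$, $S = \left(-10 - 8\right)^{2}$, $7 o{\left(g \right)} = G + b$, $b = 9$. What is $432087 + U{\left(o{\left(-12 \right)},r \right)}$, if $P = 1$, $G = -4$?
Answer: $432411$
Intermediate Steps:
$o{\left(g \right)} = \frac{5}{7}$ ($o{\left(g \right)} = \frac{-4 + 9}{7} = \frac{1}{7} \cdot 5 = \frac{5}{7}$)
$S = 324$ ($S = \left(-18\right)^{2} = 324$)
$r = 0$ ($r = 1 \cdot 0 = 0$)
$U{\left(V,A \right)} = 324$
$432087 + U{\left(o{\left(-12 \right)},r \right)} = 432087 + 324 = 432411$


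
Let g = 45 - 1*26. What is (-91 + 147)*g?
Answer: 1064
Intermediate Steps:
g = 19 (g = 45 - 26 = 19)
(-91 + 147)*g = (-91 + 147)*19 = 56*19 = 1064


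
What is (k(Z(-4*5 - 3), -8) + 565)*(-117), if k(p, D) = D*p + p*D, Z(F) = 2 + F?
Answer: -105417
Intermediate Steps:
k(p, D) = 2*D*p (k(p, D) = D*p + D*p = 2*D*p)
(k(Z(-4*5 - 3), -8) + 565)*(-117) = (2*(-8)*(2 + (-4*5 - 3)) + 565)*(-117) = (2*(-8)*(2 + (-20 - 3)) + 565)*(-117) = (2*(-8)*(2 - 23) + 565)*(-117) = (2*(-8)*(-21) + 565)*(-117) = (336 + 565)*(-117) = 901*(-117) = -105417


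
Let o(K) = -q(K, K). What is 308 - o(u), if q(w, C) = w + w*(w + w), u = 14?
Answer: 714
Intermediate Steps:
q(w, C) = w + 2*w**2 (q(w, C) = w + w*(2*w) = w + 2*w**2)
o(K) = -K*(1 + 2*K)
308 - o(u) = 308 - (-1)*14*(1 + 2*14) = 308 - (-1)*14*(1 + 28) = 308 - (-1)*14*29 = 308 - 1*(-406) = 308 + 406 = 714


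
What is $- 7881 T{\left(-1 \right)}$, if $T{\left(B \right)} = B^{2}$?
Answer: $-7881$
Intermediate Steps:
$- 7881 T{\left(-1 \right)} = - 7881 \left(-1\right)^{2} = \left(-7881\right) 1 = -7881$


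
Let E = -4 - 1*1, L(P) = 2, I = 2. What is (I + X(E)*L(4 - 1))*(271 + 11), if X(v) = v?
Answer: -2256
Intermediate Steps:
E = -5 (E = -4 - 1 = -5)
(I + X(E)*L(4 - 1))*(271 + 11) = (2 - 5*2)*(271 + 11) = (2 - 10)*282 = -8*282 = -2256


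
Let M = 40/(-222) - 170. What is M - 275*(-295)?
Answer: 8985985/111 ≈ 80955.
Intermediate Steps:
M = -18890/111 (M = 40*(-1/222) - 170 = -20/111 - 170 = -18890/111 ≈ -170.18)
M - 275*(-295) = -18890/111 - 275*(-295) = -18890/111 + 81125 = 8985985/111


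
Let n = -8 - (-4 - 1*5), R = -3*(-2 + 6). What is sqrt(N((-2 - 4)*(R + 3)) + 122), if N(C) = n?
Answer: sqrt(123) ≈ 11.091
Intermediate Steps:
R = -12 (R = -3*4 = -12)
n = 1 (n = -8 - (-4 - 5) = -8 - 1*(-9) = -8 + 9 = 1)
N(C) = 1
sqrt(N((-2 - 4)*(R + 3)) + 122) = sqrt(1 + 122) = sqrt(123)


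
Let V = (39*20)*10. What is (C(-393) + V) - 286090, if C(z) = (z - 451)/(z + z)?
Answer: -109367548/393 ≈ -2.7829e+5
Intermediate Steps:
V = 7800 (V = 780*10 = 7800)
C(z) = (-451 + z)/(2*z) (C(z) = (-451 + z)/((2*z)) = (-451 + z)*(1/(2*z)) = (-451 + z)/(2*z))
(C(-393) + V) - 286090 = ((1/2)*(-451 - 393)/(-393) + 7800) - 286090 = ((1/2)*(-1/393)*(-844) + 7800) - 286090 = (422/393 + 7800) - 286090 = 3065822/393 - 286090 = -109367548/393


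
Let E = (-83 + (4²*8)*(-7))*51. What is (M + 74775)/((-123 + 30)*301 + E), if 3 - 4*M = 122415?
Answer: -818/1443 ≈ -0.56687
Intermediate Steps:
M = -30603 (M = ¾ - ¼*122415 = ¾ - 122415/4 = -30603)
E = -49929 (E = (-83 + (16*8)*(-7))*51 = (-83 + 128*(-7))*51 = (-83 - 896)*51 = -979*51 = -49929)
(M + 74775)/((-123 + 30)*301 + E) = (-30603 + 74775)/((-123 + 30)*301 - 49929) = 44172/(-93*301 - 49929) = 44172/(-27993 - 49929) = 44172/(-77922) = 44172*(-1/77922) = -818/1443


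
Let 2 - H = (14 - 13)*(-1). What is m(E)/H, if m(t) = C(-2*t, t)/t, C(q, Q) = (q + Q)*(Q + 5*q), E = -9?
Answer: -27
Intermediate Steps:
H = 3 (H = 2 - (14 - 13)*(-1) = 2 - (-1) = 2 - 1*(-1) = 2 + 1 = 3)
C(q, Q) = (Q + q)*(Q + 5*q)
m(t) = 9*t (m(t) = (t² + 5*(-2*t)² + 6*t*(-2*t))/t = (t² + 5*(4*t²) - 12*t²)/t = (t² + 20*t² - 12*t²)/t = (9*t²)/t = 9*t)
m(E)/H = (9*(-9))/3 = -81*⅓ = -27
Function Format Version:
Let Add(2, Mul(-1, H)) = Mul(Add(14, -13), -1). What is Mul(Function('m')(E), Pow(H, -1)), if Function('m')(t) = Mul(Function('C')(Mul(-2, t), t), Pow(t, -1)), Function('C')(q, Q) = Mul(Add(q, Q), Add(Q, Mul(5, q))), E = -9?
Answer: -27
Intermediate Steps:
H = 3 (H = Add(2, Mul(-1, Mul(Add(14, -13), -1))) = Add(2, Mul(-1, Mul(1, -1))) = Add(2, Mul(-1, -1)) = Add(2, 1) = 3)
Function('C')(q, Q) = Mul(Add(Q, q), Add(Q, Mul(5, q)))
Function('m')(t) = Mul(9, t) (Function('m')(t) = Mul(Add(Pow(t, 2), Mul(5, Pow(Mul(-2, t), 2)), Mul(6, t, Mul(-2, t))), Pow(t, -1)) = Mul(Add(Pow(t, 2), Mul(5, Mul(4, Pow(t, 2))), Mul(-12, Pow(t, 2))), Pow(t, -1)) = Mul(Add(Pow(t, 2), Mul(20, Pow(t, 2)), Mul(-12, Pow(t, 2))), Pow(t, -1)) = Mul(Mul(9, Pow(t, 2)), Pow(t, -1)) = Mul(9, t))
Mul(Function('m')(E), Pow(H, -1)) = Mul(Mul(9, -9), Pow(3, -1)) = Mul(-81, Rational(1, 3)) = -27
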